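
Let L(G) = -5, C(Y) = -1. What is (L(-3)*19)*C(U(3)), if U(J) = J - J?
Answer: 95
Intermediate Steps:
U(J) = 0
(L(-3)*19)*C(U(3)) = -5*19*(-1) = -95*(-1) = 95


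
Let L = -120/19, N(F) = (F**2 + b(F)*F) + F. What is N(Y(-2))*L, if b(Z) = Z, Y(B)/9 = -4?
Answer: -306720/19 ≈ -16143.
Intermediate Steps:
Y(B) = -36 (Y(B) = 9*(-4) = -36)
N(F) = F + 2*F**2 (N(F) = (F**2 + F*F) + F = (F**2 + F**2) + F = 2*F**2 + F = F + 2*F**2)
L = -120/19 (L = -120*1/19 = -120/19 ≈ -6.3158)
N(Y(-2))*L = -36*(1 + 2*(-36))*(-120/19) = -36*(1 - 72)*(-120/19) = -36*(-71)*(-120/19) = 2556*(-120/19) = -306720/19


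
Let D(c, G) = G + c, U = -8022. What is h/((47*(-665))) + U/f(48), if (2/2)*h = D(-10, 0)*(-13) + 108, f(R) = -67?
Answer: 35815952/299155 ≈ 119.72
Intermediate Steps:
h = 238 (h = (0 - 10)*(-13) + 108 = -10*(-13) + 108 = 130 + 108 = 238)
h/((47*(-665))) + U/f(48) = 238/((47*(-665))) - 8022/(-67) = 238/(-31255) - 8022*(-1/67) = 238*(-1/31255) + 8022/67 = -34/4465 + 8022/67 = 35815952/299155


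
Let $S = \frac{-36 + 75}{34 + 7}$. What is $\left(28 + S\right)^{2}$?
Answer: $\frac{1408969}{1681} \approx 838.17$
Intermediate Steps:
$S = \frac{39}{41} \approx 0.95122$
$\left(28 + S\right)^{2} = \left(28 + \frac{39}{41}\right)^{2} = \left(\frac{1187}{41}\right)^{2} = \frac{1408969}{1681}$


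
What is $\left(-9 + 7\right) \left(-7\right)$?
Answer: $14$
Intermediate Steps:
$\left(-9 + 7\right) \left(-7\right) = \left(-2\right) \left(-7\right) = 14$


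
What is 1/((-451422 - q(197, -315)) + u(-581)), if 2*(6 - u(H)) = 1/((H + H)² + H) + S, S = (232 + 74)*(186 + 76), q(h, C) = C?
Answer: -2699326/1325873839963 ≈ -2.0359e-6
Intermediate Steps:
S = 80172 (S = 306*262 = 80172)
u(H) = -40080 - 1/(2*(H + 4*H²)) (u(H) = 6 - (1/((H + H)² + H) + 80172)/2 = 6 - (1/((2*H)² + H) + 80172)/2 = 6 - (1/(4*H² + H) + 80172)/2 = 6 - (1/(H + 4*H²) + 80172)/2 = 6 - (80172 + 1/(H + 4*H²))/2 = 6 + (-40086 - 1/(2*(H + 4*H²))) = -40080 - 1/(2*(H + 4*H²)))
1/((-451422 - q(197, -315)) + u(-581)) = 1/((-451422 - 1*(-315)) + (½)*(-1 - 320640*(-581)² - 80160*(-581))/(-581*(1 + 4*(-581)))) = 1/((-451422 + 315) + (½)*(-1/581)*(-1 - 320640*337561 + 46572960)/(1 - 2324)) = 1/(-451107 + (½)*(-1/581)*(-1 - 108235559040 + 46572960)/(-2323)) = 1/(-451107 + (½)*(-1/581)*(-1/2323)*(-108188986081)) = 1/(-451107 - 108188986081/2699326) = 1/(-1325873839963/2699326) = -2699326/1325873839963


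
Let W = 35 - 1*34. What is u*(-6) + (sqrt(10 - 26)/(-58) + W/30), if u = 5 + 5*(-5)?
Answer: 3601/30 - 2*I/29 ≈ 120.03 - 0.068966*I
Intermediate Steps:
W = 1 (W = 35 - 34 = 1)
u = -20 (u = 5 - 25 = -20)
u*(-6) + (sqrt(10 - 26)/(-58) + W/30) = -20*(-6) + (sqrt(10 - 26)/(-58) + 1/30) = 120 + (sqrt(-16)*(-1/58) + 1*(1/30)) = 120 + ((4*I)*(-1/58) + 1/30) = 120 + (-2*I/29 + 1/30) = 120 + (1/30 - 2*I/29) = 3601/30 - 2*I/29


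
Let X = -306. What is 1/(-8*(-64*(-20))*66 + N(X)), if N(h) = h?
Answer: -1/676146 ≈ -1.4790e-6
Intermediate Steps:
1/(-8*(-64*(-20))*66 + N(X)) = 1/(-8*(-64*(-20))*66 - 306) = 1/(-10240*66 - 306) = 1/(-8*84480 - 306) = 1/(-675840 - 306) = 1/(-676146) = -1/676146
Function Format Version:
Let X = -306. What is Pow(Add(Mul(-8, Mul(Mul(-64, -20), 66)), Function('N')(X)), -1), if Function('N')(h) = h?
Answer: Rational(-1, 676146) ≈ -1.4790e-6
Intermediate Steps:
Pow(Add(Mul(-8, Mul(Mul(-64, -20), 66)), Function('N')(X)), -1) = Pow(Add(Mul(-8, Mul(Mul(-64, -20), 66)), -306), -1) = Pow(Add(Mul(-8, Mul(1280, 66)), -306), -1) = Pow(Add(Mul(-8, 84480), -306), -1) = Pow(Add(-675840, -306), -1) = Pow(-676146, -1) = Rational(-1, 676146)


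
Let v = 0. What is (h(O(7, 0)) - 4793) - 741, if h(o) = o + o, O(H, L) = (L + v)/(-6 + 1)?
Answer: -5534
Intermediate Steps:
O(H, L) = -L/5 (O(H, L) = (L + 0)/(-6 + 1) = L/(-5) = L*(-1/5) = -L/5)
h(o) = 2*o
(h(O(7, 0)) - 4793) - 741 = (2*(-1/5*0) - 4793) - 741 = (2*0 - 4793) - 741 = (0 - 4793) - 741 = -4793 - 741 = -5534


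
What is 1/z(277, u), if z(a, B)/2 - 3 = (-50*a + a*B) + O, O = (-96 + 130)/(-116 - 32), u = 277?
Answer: 37/4653251 ≈ 7.9514e-6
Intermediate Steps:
O = -17/74 (O = 34/(-148) = 34*(-1/148) = -17/74 ≈ -0.22973)
z(a, B) = 205/37 - 100*a + 2*B*a (z(a, B) = 6 + 2*((-50*a + a*B) - 17/74) = 6 + 2*((-50*a + B*a) - 17/74) = 6 + 2*(-17/74 - 50*a + B*a) = 6 + (-17/37 - 100*a + 2*B*a) = 205/37 - 100*a + 2*B*a)
1/z(277, u) = 1/(205/37 - 100*277 + 2*277*277) = 1/(205/37 - 27700 + 153458) = 1/(4653251/37) = 37/4653251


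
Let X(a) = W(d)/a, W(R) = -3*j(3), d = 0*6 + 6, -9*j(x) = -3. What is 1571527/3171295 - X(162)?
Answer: 257758669/513749790 ≈ 0.50172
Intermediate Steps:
j(x) = 1/3 (j(x) = -1/9*(-3) = 1/3)
d = 6 (d = 0 + 6 = 6)
W(R) = -1 (W(R) = -3*1/3 = -1)
X(a) = -1/a
1571527/3171295 - X(162) = 1571527/3171295 - (-1)/162 = 1571527*(1/3171295) - (-1)/162 = 1571527/3171295 - 1*(-1/162) = 1571527/3171295 + 1/162 = 257758669/513749790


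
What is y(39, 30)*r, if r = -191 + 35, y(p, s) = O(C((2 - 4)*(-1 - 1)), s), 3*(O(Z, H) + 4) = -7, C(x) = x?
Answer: 988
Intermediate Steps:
O(Z, H) = -19/3 (O(Z, H) = -4 + (1/3)*(-7) = -4 - 7/3 = -19/3)
y(p, s) = -19/3
r = -156
y(39, 30)*r = -19/3*(-156) = 988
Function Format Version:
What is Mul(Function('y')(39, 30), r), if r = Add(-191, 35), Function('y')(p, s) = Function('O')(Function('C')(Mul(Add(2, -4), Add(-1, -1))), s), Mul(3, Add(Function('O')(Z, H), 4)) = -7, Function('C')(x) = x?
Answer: 988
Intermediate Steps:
Function('O')(Z, H) = Rational(-19, 3) (Function('O')(Z, H) = Add(-4, Mul(Rational(1, 3), -7)) = Add(-4, Rational(-7, 3)) = Rational(-19, 3))
Function('y')(p, s) = Rational(-19, 3)
r = -156
Mul(Function('y')(39, 30), r) = Mul(Rational(-19, 3), -156) = 988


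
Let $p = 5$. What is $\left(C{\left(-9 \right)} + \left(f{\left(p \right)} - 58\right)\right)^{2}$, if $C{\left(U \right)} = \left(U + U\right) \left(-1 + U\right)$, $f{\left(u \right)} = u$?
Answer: $16129$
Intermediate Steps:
$C{\left(U \right)} = 2 U \left(-1 + U\right)$
$\left(C{\left(-9 \right)} + \left(f{\left(p \right)} - 58\right)\right)^{2} = \left(2 \left(-9\right) \left(-1 - 9\right) + \left(5 - 58\right)\right)^{2} = \left(2 \left(-9\right) \left(-10\right) - 53\right)^{2} = \left(180 - 53\right)^{2} = 127^{2} = 16129$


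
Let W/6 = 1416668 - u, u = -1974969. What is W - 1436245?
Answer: 18913577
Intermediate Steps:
W = 20349822 (W = 6*(1416668 - 1*(-1974969)) = 6*(1416668 + 1974969) = 6*3391637 = 20349822)
W - 1436245 = 20349822 - 1436245 = 18913577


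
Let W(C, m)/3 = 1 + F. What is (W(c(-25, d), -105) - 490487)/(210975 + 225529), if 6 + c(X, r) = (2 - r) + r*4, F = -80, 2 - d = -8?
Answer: -122681/109126 ≈ -1.1242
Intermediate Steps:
d = 10 (d = 2 - 1*(-8) = 2 + 8 = 10)
c(X, r) = -4 + 3*r (c(X, r) = -6 + ((2 - r) + r*4) = -6 + ((2 - r) + 4*r) = -6 + (2 + 3*r) = -4 + 3*r)
W(C, m) = -237 (W(C, m) = 3*(1 - 80) = 3*(-79) = -237)
(W(c(-25, d), -105) - 490487)/(210975 + 225529) = (-237 - 490487)/(210975 + 225529) = -490724/436504 = -490724*1/436504 = -122681/109126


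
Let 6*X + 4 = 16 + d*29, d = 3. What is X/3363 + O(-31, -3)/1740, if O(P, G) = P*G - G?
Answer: 19531/325090 ≈ 0.060079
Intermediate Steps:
O(P, G) = -G + G*P (O(P, G) = G*P - G = -G + G*P)
X = 33/2 (X = -⅔ + (16 + 3*29)/6 = -⅔ + (16 + 87)/6 = -⅔ + (⅙)*103 = -⅔ + 103/6 = 33/2 ≈ 16.500)
X/3363 + O(-31, -3)/1740 = (33/2)/3363 - 3*(-1 - 31)/1740 = (33/2)*(1/3363) - 3*(-32)*(1/1740) = 11/2242 + 96*(1/1740) = 11/2242 + 8/145 = 19531/325090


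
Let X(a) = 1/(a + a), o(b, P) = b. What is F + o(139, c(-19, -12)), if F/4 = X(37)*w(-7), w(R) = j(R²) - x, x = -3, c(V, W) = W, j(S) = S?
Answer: 5247/37 ≈ 141.81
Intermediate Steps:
X(a) = 1/(2*a)
w(R) = 3 + R² (w(R) = R² - 1*(-3) = R² + 3 = 3 + R²)
F = 104/37 (F = 4*(((½)/37)*(3 + (-7)²)) = 4*(((½)*(1/37))*(3 + 49)) = 4*((1/74)*52) = 4*(26/37) = 104/37 ≈ 2.8108)
F + o(139, c(-19, -12)) = 104/37 + 139 = 5247/37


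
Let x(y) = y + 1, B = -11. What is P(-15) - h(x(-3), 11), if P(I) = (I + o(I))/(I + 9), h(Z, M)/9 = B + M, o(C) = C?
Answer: 5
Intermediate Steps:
x(y) = 1 + y
h(Z, M) = -99 + 9*M (h(Z, M) = 9*(-11 + M) = -99 + 9*M)
P(I) = 2*I/(9 + I) (P(I) = (I + I)/(I + 9) = (2*I)/(9 + I) = 2*I/(9 + I))
P(-15) - h(x(-3), 11) = 2*(-15)/(9 - 15) - (-99 + 9*11) = 2*(-15)/(-6) - (-99 + 99) = 2*(-15)*(-⅙) - 1*0 = 5 + 0 = 5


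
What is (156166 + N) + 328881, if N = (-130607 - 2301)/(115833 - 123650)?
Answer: 3791745307/7817 ≈ 4.8506e+5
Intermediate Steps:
N = 132908/7817 (N = -132908/(-7817) = -132908*(-1/7817) = 132908/7817 ≈ 17.002)
(156166 + N) + 328881 = (156166 + 132908/7817) + 328881 = 1220882530/7817 + 328881 = 3791745307/7817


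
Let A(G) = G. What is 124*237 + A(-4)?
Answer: 29384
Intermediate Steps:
124*237 + A(-4) = 124*237 - 4 = 29388 - 4 = 29384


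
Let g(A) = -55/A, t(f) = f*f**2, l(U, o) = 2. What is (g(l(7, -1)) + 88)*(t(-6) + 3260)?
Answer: 184162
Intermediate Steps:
t(f) = f**3
(g(l(7, -1)) + 88)*(t(-6) + 3260) = (-55/2 + 88)*((-6)**3 + 3260) = (-55*1/2 + 88)*(-216 + 3260) = (-55/2 + 88)*3044 = (121/2)*3044 = 184162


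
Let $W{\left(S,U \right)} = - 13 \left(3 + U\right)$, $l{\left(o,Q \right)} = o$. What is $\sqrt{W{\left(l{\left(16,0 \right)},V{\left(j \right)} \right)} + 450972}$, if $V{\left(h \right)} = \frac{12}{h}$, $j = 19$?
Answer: $\frac{\sqrt{162783849}}{19} \approx 671.51$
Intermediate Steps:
$W{\left(S,U \right)} = -39 - 13 U$
$\sqrt{W{\left(l{\left(16,0 \right)},V{\left(j \right)} \right)} + 450972} = \sqrt{\left(-39 - 13 \cdot \frac{12}{19}\right) + 450972} = \sqrt{\left(-39 - 13 \cdot 12 \cdot \frac{1}{19}\right) + 450972} = \sqrt{\left(-39 - \frac{156}{19}\right) + 450972} = \sqrt{- \frac{897}{19} + 450972} = \sqrt{\frac{8567571}{19}} = \frac{\sqrt{162783849}}{19}$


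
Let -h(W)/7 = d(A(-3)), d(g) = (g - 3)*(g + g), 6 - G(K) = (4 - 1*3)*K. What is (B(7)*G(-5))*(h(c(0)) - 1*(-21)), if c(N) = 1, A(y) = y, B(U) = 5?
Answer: -12705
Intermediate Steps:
G(K) = 6 - K (G(K) = 6 - (4 - 1*3)*K = 6 - (4 - 3)*K = 6 - K)
d(g) = 2*g*(-3 + g) (d(g) = (-3 + g)*(2*g) = 2*g*(-3 + g))
h(W) = -252 (h(W) = -14*(-3)*(-3 - 3) = -14*(-3)*(-6) = -7*36 = -252)
(B(7)*G(-5))*(h(c(0)) - 1*(-21)) = (5*(6 - 1*(-5)))*(-252 - 1*(-21)) = (5*(6 + 5))*(-252 + 21) = (5*11)*(-231) = 55*(-231) = -12705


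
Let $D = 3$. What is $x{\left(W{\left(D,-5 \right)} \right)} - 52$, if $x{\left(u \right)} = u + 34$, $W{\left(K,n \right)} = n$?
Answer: $-23$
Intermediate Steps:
$x{\left(u \right)} = 34 + u$
$x{\left(W{\left(D,-5 \right)} \right)} - 52 = \left(34 - 5\right) - 52 = 29 - 52 = -23$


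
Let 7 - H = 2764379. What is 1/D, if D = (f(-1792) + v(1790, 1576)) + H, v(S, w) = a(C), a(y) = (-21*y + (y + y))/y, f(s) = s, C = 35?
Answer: -1/2766183 ≈ -3.6151e-7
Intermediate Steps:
H = -2764372 (H = 7 - 1*2764379 = 7 - 2764379 = -2764372)
a(y) = -19 (a(y) = (-21*y + 2*y)/y = (-19*y)/y = -19)
v(S, w) = -19
D = -2766183 (D = (-1792 - 19) - 2764372 = -1811 - 2764372 = -2766183)
1/D = 1/(-2766183) = -1/2766183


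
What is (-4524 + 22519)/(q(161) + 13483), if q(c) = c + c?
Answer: 3599/2761 ≈ 1.3035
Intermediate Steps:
q(c) = 2*c
(-4524 + 22519)/(q(161) + 13483) = (-4524 + 22519)/(2*161 + 13483) = 17995/(322 + 13483) = 17995/13805 = 17995*(1/13805) = 3599/2761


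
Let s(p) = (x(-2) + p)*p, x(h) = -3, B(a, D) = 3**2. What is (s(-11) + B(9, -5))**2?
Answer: 26569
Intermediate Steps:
B(a, D) = 9
s(p) = p*(-3 + p) (s(p) = (-3 + p)*p = p*(-3 + p))
(s(-11) + B(9, -5))**2 = (-11*(-3 - 11) + 9)**2 = (-11*(-14) + 9)**2 = (154 + 9)**2 = 163**2 = 26569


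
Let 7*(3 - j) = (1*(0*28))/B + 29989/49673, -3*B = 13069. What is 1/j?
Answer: 347711/1013144 ≈ 0.34320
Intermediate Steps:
B = -13069/3 (B = -⅓*13069 = -13069/3 ≈ -4356.3)
j = 1013144/347711 (j = 3 - ((1*(0*28))/(-13069/3) + 29989/49673)/7 = 3 - ((1*0)*(-3/13069) + 29989*(1/49673))/7 = 3 - (0*(-3/13069) + 29989/49673)/7 = 3 - (0 + 29989/49673)/7 = 3 - ⅐*29989/49673 = 3 - 29989/347711 = 1013144/347711 ≈ 2.9138)
1/j = 1/(1013144/347711) = 347711/1013144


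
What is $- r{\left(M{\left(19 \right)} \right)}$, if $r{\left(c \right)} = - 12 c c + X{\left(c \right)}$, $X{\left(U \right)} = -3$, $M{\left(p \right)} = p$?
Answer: $4335$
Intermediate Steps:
$r{\left(c \right)} = -3 - 12 c^{2}$ ($r{\left(c \right)} = - 12 c c - 3 = - 12 c^{2} - 3 = -3 - 12 c^{2}$)
$- r{\left(M{\left(19 \right)} \right)} = - (-3 - 12 \cdot 19^{2}) = - (-3 - 4332) = \left(-1\right) \left(-4335\right) = 4335$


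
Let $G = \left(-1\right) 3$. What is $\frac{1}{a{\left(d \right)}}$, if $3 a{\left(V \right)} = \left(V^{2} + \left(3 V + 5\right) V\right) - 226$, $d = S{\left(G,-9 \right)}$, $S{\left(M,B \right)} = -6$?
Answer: $- \frac{3}{112} \approx -0.026786$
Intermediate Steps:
$G = -3$
$d = -6$
$a{\left(V \right)} = - \frac{226}{3} + \frac{V^{2}}{3} + \frac{V \left(5 + 3 V\right)}{3}$ ($a{\left(V \right)} = \frac{\left(V^{2} + \left(3 V + 5\right) V\right) - 226}{3} = \frac{\left(V^{2} + \left(5 + 3 V\right) V\right) - 226}{3} = \frac{\left(V^{2} + V \left(5 + 3 V\right)\right) - 226}{3} = \frac{-226 + V^{2} + V \left(5 + 3 V\right)}{3} = - \frac{226}{3} + \frac{V^{2}}{3} + \frac{V \left(5 + 3 V\right)}{3}$)
$\frac{1}{a{\left(d \right)}} = \frac{1}{- \frac{226}{3} + \frac{4 \left(-6\right)^{2}}{3} + \frac{5}{3} \left(-6\right)} = \frac{1}{- \frac{226}{3} + \frac{4}{3} \cdot 36 - 10} = \frac{1}{- \frac{226}{3} + 48 - 10} = \frac{1}{- \frac{112}{3}} = - \frac{3}{112}$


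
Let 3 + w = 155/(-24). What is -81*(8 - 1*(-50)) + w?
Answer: -112979/24 ≈ -4707.5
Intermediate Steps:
w = -227/24 (w = -3 + 155/(-24) = -3 + 155*(-1/24) = -3 - 155/24 = -227/24 ≈ -9.4583)
-81*(8 - 1*(-50)) + w = -81*(8 - 1*(-50)) - 227/24 = -81*(8 + 50) - 227/24 = -81*58 - 227/24 = -4698 - 227/24 = -112979/24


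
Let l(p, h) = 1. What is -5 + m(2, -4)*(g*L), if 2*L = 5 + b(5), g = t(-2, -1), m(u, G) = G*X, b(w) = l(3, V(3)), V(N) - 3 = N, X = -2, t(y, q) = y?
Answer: -53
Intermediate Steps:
V(N) = 3 + N
b(w) = 1
m(u, G) = -2*G (m(u, G) = G*(-2) = -2*G)
g = -2
L = 3 (L = (5 + 1)/2 = (½)*6 = 3)
-5 + m(2, -4)*(g*L) = -5 + (-2*(-4))*(-2*3) = -5 + 8*(-6) = -5 - 48 = -53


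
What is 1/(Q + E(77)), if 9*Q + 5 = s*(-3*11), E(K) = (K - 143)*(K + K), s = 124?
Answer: -9/95573 ≈ -9.4169e-5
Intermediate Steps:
E(K) = 2*K*(-143 + K) (E(K) = (-143 + K)*(2*K) = 2*K*(-143 + K))
Q = -4097/9 (Q = -5/9 + (124*(-3*11))/9 = -5/9 + (124*(-33))/9 = -5/9 + (⅑)*(-4092) = -5/9 - 1364/3 = -4097/9 ≈ -455.22)
1/(Q + E(77)) = 1/(-4097/9 + 2*77*(-143 + 77)) = 1/(-4097/9 + 2*77*(-66)) = 1/(-4097/9 - 10164) = 1/(-95573/9) = -9/95573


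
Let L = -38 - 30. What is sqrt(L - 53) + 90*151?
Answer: 13590 + 11*I ≈ 13590.0 + 11.0*I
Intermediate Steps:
L = -68
sqrt(L - 53) + 90*151 = sqrt(-68 - 53) + 90*151 = sqrt(-121) + 13590 = 11*I + 13590 = 13590 + 11*I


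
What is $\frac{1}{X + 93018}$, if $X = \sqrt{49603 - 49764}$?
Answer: $\frac{93018}{8652348485} - \frac{i \sqrt{161}}{8652348485} \approx 1.0751 \cdot 10^{-5} - 1.4665 \cdot 10^{-9} i$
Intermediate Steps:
$X = i \sqrt{161}$ ($X = \sqrt{-161} = i \sqrt{161} \approx 12.689 i$)
$\frac{1}{X + 93018} = \frac{1}{i \sqrt{161} + 93018} = \frac{1}{93018 + i \sqrt{161}}$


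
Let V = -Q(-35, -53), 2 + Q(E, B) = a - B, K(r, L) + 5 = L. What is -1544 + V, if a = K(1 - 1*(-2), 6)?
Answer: -1596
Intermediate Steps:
K(r, L) = -5 + L
a = 1 (a = -5 + 6 = 1)
Q(E, B) = -1 - B (Q(E, B) = -2 + (1 - B) = -1 - B)
V = -52 (V = -(-1 - 1*(-53)) = -(-1 + 53) = -1*52 = -52)
-1544 + V = -1544 - 52 = -1596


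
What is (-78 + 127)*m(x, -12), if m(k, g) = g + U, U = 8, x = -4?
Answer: -196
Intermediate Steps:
m(k, g) = 8 + g (m(k, g) = g + 8 = 8 + g)
(-78 + 127)*m(x, -12) = (-78 + 127)*(8 - 12) = 49*(-4) = -196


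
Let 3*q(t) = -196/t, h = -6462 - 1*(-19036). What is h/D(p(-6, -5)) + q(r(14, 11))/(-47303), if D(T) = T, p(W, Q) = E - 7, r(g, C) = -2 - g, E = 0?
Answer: -7137455407/3973452 ≈ -1796.3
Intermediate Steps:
h = 12574 (h = -6462 + 19036 = 12574)
p(W, Q) = -7 (p(W, Q) = 0 - 7 = -7)
q(t) = -196/(3*t) (q(t) = (-196/t)/3 = -196/(3*t))
h/D(p(-6, -5)) + q(r(14, 11))/(-47303) = 12574/(-7) - 196/(3*(-2 - 1*14))/(-47303) = 12574*(-⅐) - 196/(3*(-2 - 14))*(-1/47303) = -12574/7 - 196/3/(-16)*(-1/47303) = -12574/7 - 196/3*(-1/16)*(-1/47303) = -12574/7 + (49/12)*(-1/47303) = -12574/7 - 49/567636 = -7137455407/3973452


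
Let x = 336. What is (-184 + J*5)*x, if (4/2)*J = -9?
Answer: -69384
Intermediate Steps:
J = -9/2 (J = (½)*(-9) = -9/2 ≈ -4.5000)
(-184 + J*5)*x = (-184 - 9/2*5)*336 = (-184 - 45/2)*336 = -413/2*336 = -69384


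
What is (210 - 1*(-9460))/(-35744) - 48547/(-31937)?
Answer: 713216589/570778064 ≈ 1.2496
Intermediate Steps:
(210 - 1*(-9460))/(-35744) - 48547/(-31937) = (210 + 9460)*(-1/35744) - 48547*(-1/31937) = 9670*(-1/35744) + 48547/31937 = -4835/17872 + 48547/31937 = 713216589/570778064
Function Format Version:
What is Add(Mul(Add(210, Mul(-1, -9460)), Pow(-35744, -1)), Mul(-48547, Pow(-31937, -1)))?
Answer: Rational(713216589, 570778064) ≈ 1.2496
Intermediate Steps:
Add(Mul(Add(210, Mul(-1, -9460)), Pow(-35744, -1)), Mul(-48547, Pow(-31937, -1))) = Add(Mul(Add(210, 9460), Rational(-1, 35744)), Mul(-48547, Rational(-1, 31937))) = Add(Mul(9670, Rational(-1, 35744)), Rational(48547, 31937)) = Add(Rational(-4835, 17872), Rational(48547, 31937)) = Rational(713216589, 570778064)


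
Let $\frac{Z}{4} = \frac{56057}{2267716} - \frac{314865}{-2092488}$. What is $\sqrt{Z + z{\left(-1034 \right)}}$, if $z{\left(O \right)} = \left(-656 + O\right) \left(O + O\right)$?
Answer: $\frac{\sqrt{34155302184434598610249852518}}{98857677446} \approx 1869.5$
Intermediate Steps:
$z{\left(O \right)} = 2 O \left(-656 + O\right)$ ($z{\left(O \right)} = \left(-656 + O\right) 2 O = 2 O \left(-656 + O\right)$)
$Z = \frac{69276916513}{98857677446}$ ($Z = 4 \left(\frac{56057}{2267716} - \frac{314865}{-2092488}\right) = 4 \left(56057 \cdot \frac{1}{2267716} - - \frac{104955}{697496}\right) = 4 \left(\frac{56057}{2267716} + \frac{104955}{697496}\right) = 4 \cdot \frac{69276916513}{395430709784} = \frac{69276916513}{98857677446} \approx 0.70077$)
$\sqrt{Z + z{\left(-1034 \right)}} = \sqrt{\frac{69276916513}{98857677446} + 2 \left(-1034\right) \left(-656 - 1034\right)} = \sqrt{\frac{69276916513}{98857677446} + 2 \left(-1034\right) \left(-1690\right)} = \sqrt{\frac{69276916513}{98857677446} + 3494920} = \sqrt{\frac{345499743336490833}{98857677446}} = \frac{\sqrt{34155302184434598610249852518}}{98857677446}$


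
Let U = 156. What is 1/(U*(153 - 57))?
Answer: 1/14976 ≈ 6.6774e-5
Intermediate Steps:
1/(U*(153 - 57)) = 1/(156*(153 - 57)) = 1/(156*96) = 1/14976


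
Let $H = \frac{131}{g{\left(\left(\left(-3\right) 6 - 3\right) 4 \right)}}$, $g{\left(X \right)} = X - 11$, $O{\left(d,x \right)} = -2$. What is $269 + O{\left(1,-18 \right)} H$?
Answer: $\frac{25817}{95} \approx 271.76$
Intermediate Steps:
$g{\left(X \right)} = -11 + X$
$H = - \frac{131}{95}$ ($H = \frac{131}{-11 + \left(\left(-3\right) 6 - 3\right) 4} = \frac{131}{-11 + \left(-18 - 3\right) 4} = \frac{131}{-11 - 84} = \frac{131}{-95} = 131 \left(- \frac{1}{95}\right) = - \frac{131}{95} \approx -1.3789$)
$269 + O{\left(1,-18 \right)} H = 269 - - \frac{262}{95} = 269 + \frac{262}{95} = \frac{25817}{95}$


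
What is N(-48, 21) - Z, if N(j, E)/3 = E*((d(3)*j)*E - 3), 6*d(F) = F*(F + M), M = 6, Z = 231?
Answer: -286188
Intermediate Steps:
d(F) = F*(6 + F)/6 (d(F) = (F*(F + 6))/6 = (F*(6 + F))/6 = F*(6 + F)/6)
N(j, E) = 3*E*(-3 + 9*E*j/2) (N(j, E) = 3*(E*((((1/6)*3*(6 + 3))*j)*E - 3)) = 3*(E*((((1/6)*3*9)*j)*E - 3)) = 3*(E*((9*j/2)*E - 3)) = 3*(E*(9*E*j/2 - 3)) = 3*(E*(-3 + 9*E*j/2)) = 3*E*(-3 + 9*E*j/2))
N(-48, 21) - Z = (9/2)*21*(-2 + 3*21*(-48)) - 1*231 = (9/2)*21*(-2 - 3024) - 231 = (9/2)*21*(-3026) - 231 = -285957 - 231 = -286188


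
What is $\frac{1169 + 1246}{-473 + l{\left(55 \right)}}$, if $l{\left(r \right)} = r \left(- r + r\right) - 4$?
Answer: $- \frac{805}{159} \approx -5.0629$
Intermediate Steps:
$l{\left(r \right)} = -4$ ($l{\left(r \right)} = r 0 - 4 = 0 - 4 = -4$)
$\frac{1169 + 1246}{-473 + l{\left(55 \right)}} = \frac{1169 + 1246}{-473 - 4} = \frac{2415}{-477} = 2415 \left(- \frac{1}{477}\right) = - \frac{805}{159}$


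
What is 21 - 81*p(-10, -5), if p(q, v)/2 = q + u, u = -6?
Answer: 2613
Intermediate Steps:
p(q, v) = -12 + 2*q (p(q, v) = 2*(q - 6) = 2*(-6 + q) = -12 + 2*q)
21 - 81*p(-10, -5) = 21 - 81*(-12 + 2*(-10)) = 21 - 81*(-12 - 20) = 21 - 81*(-32) = 21 + 2592 = 2613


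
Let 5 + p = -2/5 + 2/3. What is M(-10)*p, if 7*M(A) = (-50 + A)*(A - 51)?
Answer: -17324/7 ≈ -2474.9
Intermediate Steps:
M(A) = (-51 + A)*(-50 + A)/7 (M(A) = ((-50 + A)*(A - 51))/7 = ((-50 + A)*(-51 + A))/7 = ((-51 + A)*(-50 + A))/7 = (-51 + A)*(-50 + A)/7)
p = -71/15 (p = -5 + (-2/5 + 2/3) = -5 + (-2*⅕ + 2*(⅓)) = -5 + (-⅖ + ⅔) = -5 + 4/15 = -71/15 ≈ -4.7333)
M(-10)*p = (2550/7 - 101/7*(-10) + (⅐)*(-10)²)*(-71/15) = (2550/7 + 1010/7 + (⅐)*100)*(-71/15) = (2550/7 + 1010/7 + 100/7)*(-71/15) = (3660/7)*(-71/15) = -17324/7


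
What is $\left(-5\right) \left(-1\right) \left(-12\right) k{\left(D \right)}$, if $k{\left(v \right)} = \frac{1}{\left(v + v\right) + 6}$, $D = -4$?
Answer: $30$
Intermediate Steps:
$k{\left(v \right)} = \frac{1}{6 + 2 v}$ ($k{\left(v \right)} = \frac{1}{2 v + 6} = \frac{1}{6 + 2 v}$)
$\left(-5\right) \left(-1\right) \left(-12\right) k{\left(D \right)} = \left(-5\right) \left(-1\right) \left(-12\right) \frac{1}{2 \left(3 - 4\right)} = 5 \left(-12\right) \frac{1}{2 \left(-1\right)} = - 60 \cdot \frac{1}{2} \left(-1\right) = \left(-60\right) \left(- \frac{1}{2}\right) = 30$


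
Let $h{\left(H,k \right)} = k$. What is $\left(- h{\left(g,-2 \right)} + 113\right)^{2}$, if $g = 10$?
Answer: $13225$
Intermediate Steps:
$\left(- h{\left(g,-2 \right)} + 113\right)^{2} = \left(\left(-1\right) \left(-2\right) + 113\right)^{2} = \left(2 + 113\right)^{2} = 115^{2} = 13225$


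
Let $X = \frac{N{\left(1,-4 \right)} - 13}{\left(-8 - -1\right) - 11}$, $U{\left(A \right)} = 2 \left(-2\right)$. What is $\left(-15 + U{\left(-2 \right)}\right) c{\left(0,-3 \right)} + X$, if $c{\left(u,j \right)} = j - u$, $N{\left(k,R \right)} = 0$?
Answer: $\frac{1039}{18} \approx 57.722$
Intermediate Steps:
$U{\left(A \right)} = -4$
$X = \frac{13}{18}$ ($X = \frac{0 - 13}{\left(-8 - -1\right) - 11} = - \frac{13}{\left(-8 + 1\right) - 11} = - \frac{13}{-7 - 11} = - \frac{13}{-18} = \left(-13\right) \left(- \frac{1}{18}\right) = \frac{13}{18} \approx 0.72222$)
$\left(-15 + U{\left(-2 \right)}\right) c{\left(0,-3 \right)} + X = \left(-15 - 4\right) \left(-3 - 0\right) + \frac{13}{18} = - 19 \left(-3 + 0\right) + \frac{13}{18} = \left(-19\right) \left(-3\right) + \frac{13}{18} = 57 + \frac{13}{18} = \frac{1039}{18}$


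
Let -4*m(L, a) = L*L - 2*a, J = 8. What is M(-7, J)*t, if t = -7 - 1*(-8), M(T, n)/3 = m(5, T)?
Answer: -117/4 ≈ -29.250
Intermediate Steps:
m(L, a) = a/2 - L²/4 (m(L, a) = -(L*L - 2*a)/4 = -(L² - 2*a)/4 = a/2 - L²/4)
M(T, n) = -75/4 + 3*T/2 (M(T, n) = 3*(T/2 - ¼*5²) = 3*(T/2 - ¼*25) = 3*(T/2 - 25/4) = 3*(-25/4 + T/2) = -75/4 + 3*T/2)
t = 1 (t = -7 + 8 = 1)
M(-7, J)*t = (-75/4 + (3/2)*(-7))*1 = (-75/4 - 21/2)*1 = -117/4*1 = -117/4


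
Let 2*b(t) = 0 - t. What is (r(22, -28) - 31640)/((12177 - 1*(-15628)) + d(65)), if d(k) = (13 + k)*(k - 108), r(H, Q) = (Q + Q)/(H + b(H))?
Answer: -7104/5489 ≈ -1.2942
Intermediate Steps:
b(t) = -t/2 (b(t) = (0 - t)/2 = (-t)/2 = -t/2)
r(H, Q) = 4*Q/H (r(H, Q) = (Q + Q)/(H - H/2) = (2*Q)/((H/2)) = (2*Q)*(2/H) = 4*Q/H)
d(k) = (-108 + k)*(13 + k) (d(k) = (13 + k)*(-108 + k) = (-108 + k)*(13 + k))
(r(22, -28) - 31640)/((12177 - 1*(-15628)) + d(65)) = (4*(-28)/22 - 31640)/((12177 - 1*(-15628)) + (-1404 + 65² - 95*65)) = (4*(-28)*(1/22) - 31640)/((12177 + 15628) + (-1404 + 4225 - 6175)) = (-56/11 - 31640)/(27805 - 3354) = -348096/11/24451 = -348096/11*1/24451 = -7104/5489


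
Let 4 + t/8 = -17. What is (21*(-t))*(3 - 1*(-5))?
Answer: 28224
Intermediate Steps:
t = -168 (t = -32 + 8*(-17) = -32 - 136 = -168)
(21*(-t))*(3 - 1*(-5)) = (21*(-1*(-168)))*(3 - 1*(-5)) = (21*168)*(3 + 5) = 3528*8 = 28224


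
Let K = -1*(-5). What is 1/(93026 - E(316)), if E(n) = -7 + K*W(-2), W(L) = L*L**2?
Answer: 1/93073 ≈ 1.0744e-5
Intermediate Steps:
W(L) = L**3
K = 5
E(n) = -47 (E(n) = -7 + 5*(-2)**3 = -7 + 5*(-8) = -7 - 40 = -47)
1/(93026 - E(316)) = 1/(93026 - 1*(-47)) = 1/(93026 + 47) = 1/93073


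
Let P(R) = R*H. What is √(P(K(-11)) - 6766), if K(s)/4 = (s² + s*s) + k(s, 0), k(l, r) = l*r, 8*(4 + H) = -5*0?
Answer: 3*I*√1182 ≈ 103.14*I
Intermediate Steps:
H = -4 (H = -4 + (-5*0)/8 = -4 + (⅛)*0 = -4 + 0 = -4)
K(s) = 8*s² (K(s) = 4*((s² + s*s) + s*0) = 4*((s² + s²) + 0) = 4*(2*s² + 0) = 4*(2*s²) = 8*s²)
P(R) = -4*R (P(R) = R*(-4) = -4*R)
√(P(K(-11)) - 6766) = √(-32*(-11)² - 6766) = √(-32*121 - 6766) = √(-4*968 - 6766) = √(-3872 - 6766) = √(-10638) = 3*I*√1182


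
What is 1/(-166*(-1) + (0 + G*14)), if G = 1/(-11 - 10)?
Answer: 3/496 ≈ 0.0060484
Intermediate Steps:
G = -1/21 (G = 1/(-21) = -1/21 ≈ -0.047619)
1/(-166*(-1) + (0 + G*14)) = 1/(-166*(-1) + (0 - 1/21*14)) = 1/(166 + (0 - ⅔)) = 1/(166 - ⅔) = 1/(496/3) = 3/496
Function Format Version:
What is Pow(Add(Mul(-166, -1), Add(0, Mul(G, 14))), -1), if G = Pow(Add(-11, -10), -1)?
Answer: Rational(3, 496) ≈ 0.0060484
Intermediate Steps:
G = Rational(-1, 21) (G = Pow(-21, -1) = Rational(-1, 21) ≈ -0.047619)
Pow(Add(Mul(-166, -1), Add(0, Mul(G, 14))), -1) = Pow(Add(Mul(-166, -1), Add(0, Mul(Rational(-1, 21), 14))), -1) = Pow(Add(166, Add(0, Rational(-2, 3))), -1) = Pow(Add(166, Rational(-2, 3)), -1) = Pow(Rational(496, 3), -1) = Rational(3, 496)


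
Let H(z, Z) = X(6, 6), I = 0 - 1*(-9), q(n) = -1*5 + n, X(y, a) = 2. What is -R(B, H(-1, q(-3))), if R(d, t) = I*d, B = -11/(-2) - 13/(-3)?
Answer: -177/2 ≈ -88.500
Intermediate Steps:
q(n) = -5 + n
I = 9 (I = 0 + 9 = 9)
H(z, Z) = 2
B = 59/6 (B = -11*(-½) - 13*(-⅓) = 11/2 + 13/3 = 59/6 ≈ 9.8333)
R(d, t) = 9*d
-R(B, H(-1, q(-3))) = -9*59/6 = -1*177/2 = -177/2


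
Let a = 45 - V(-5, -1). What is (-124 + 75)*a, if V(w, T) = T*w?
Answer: -1960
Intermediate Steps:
a = 40 (a = 45 - (-1)*(-5) = 45 - 1*5 = 45 - 5 = 40)
(-124 + 75)*a = (-124 + 75)*40 = -49*40 = -1960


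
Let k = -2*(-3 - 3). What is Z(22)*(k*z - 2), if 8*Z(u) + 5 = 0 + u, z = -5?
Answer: -527/4 ≈ -131.75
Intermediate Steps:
k = 12 (k = -2*(-6) = 12)
Z(u) = -5/8 + u/8 (Z(u) = -5/8 + (0 + u)/8 = -5/8 + u/8)
Z(22)*(k*z - 2) = (-5/8 + (⅛)*22)*(12*(-5) - 2) = (-5/8 + 11/4)*(-60 - 2) = (17/8)*(-62) = -527/4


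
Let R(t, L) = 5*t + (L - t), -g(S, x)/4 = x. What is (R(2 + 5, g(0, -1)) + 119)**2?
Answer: 22801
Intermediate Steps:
g(S, x) = -4*x
R(t, L) = L + 4*t
(R(2 + 5, g(0, -1)) + 119)**2 = ((-4*(-1) + 4*(2 + 5)) + 119)**2 = ((4 + 4*7) + 119)**2 = ((4 + 28) + 119)**2 = (32 + 119)**2 = 151**2 = 22801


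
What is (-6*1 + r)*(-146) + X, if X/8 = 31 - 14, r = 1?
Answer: 866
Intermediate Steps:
X = 136 (X = 8*(31 - 14) = 8*17 = 136)
(-6*1 + r)*(-146) + X = (-6*1 + 1)*(-146) + 136 = (-6 + 1)*(-146) + 136 = -5*(-146) + 136 = 730 + 136 = 866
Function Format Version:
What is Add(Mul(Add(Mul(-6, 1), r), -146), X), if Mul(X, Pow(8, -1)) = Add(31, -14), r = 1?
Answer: 866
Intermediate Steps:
X = 136 (X = Mul(8, Add(31, -14)) = Mul(8, 17) = 136)
Add(Mul(Add(Mul(-6, 1), r), -146), X) = Add(Mul(Add(Mul(-6, 1), 1), -146), 136) = Add(Mul(Add(-6, 1), -146), 136) = Add(Mul(-5, -146), 136) = Add(730, 136) = 866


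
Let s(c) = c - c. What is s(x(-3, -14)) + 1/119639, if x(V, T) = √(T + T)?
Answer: 1/119639 ≈ 8.3585e-6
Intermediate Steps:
x(V, T) = √2*√T (x(V, T) = √(2*T) = √2*√T)
s(c) = 0
s(x(-3, -14)) + 1/119639 = 0 + 1/119639 = 1/119639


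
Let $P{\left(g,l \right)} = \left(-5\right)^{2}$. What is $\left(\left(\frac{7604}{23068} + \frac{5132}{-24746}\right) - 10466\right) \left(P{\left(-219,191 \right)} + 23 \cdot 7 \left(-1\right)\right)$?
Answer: $\frac{101563937685880}{71355091} \approx 1.4234 \cdot 10^{6}$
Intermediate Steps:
$P{\left(g,l \right)} = 25$
$\left(\left(\frac{7604}{23068} + \frac{5132}{-24746}\right) - 10466\right) \left(P{\left(-219,191 \right)} + 23 \cdot 7 \left(-1\right)\right) = \left(\left(\frac{7604}{23068} + \frac{5132}{-24746}\right) - 10466\right) \left(25 + 23 \cdot 7 \left(-1\right)\right) = \left(\left(7604 \cdot \frac{1}{23068} + 5132 \left(- \frac{1}{24746}\right)\right) - 10466\right) \left(25 + 161 \left(-1\right)\right) = \left(\left(\frac{1901}{5767} - \frac{2566}{12373}\right) - 10466\right) \left(25 - 161\right) = \left(\frac{8722951}{71355091} - 10466\right) \left(-136\right) = \left(- \frac{746793659455}{71355091}\right) \left(-136\right) = \frac{101563937685880}{71355091}$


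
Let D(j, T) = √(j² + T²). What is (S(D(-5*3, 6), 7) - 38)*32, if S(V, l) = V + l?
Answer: -992 + 96*√29 ≈ -475.02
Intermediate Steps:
D(j, T) = √(T² + j²)
(S(D(-5*3, 6), 7) - 38)*32 = ((√(6² + (-5*3)²) + 7) - 38)*32 = ((√(36 + (-15)²) + 7) - 38)*32 = ((√(36 + 225) + 7) - 38)*32 = ((√261 + 7) - 38)*32 = ((3*√29 + 7) - 38)*32 = ((7 + 3*√29) - 38)*32 = (-31 + 3*√29)*32 = -992 + 96*√29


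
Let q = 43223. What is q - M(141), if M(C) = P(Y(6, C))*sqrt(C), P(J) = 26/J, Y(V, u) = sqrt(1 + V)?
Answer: 43223 - 26*sqrt(987)/7 ≈ 43106.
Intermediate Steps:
M(C) = 26*sqrt(7)*sqrt(C)/7 (M(C) = (26/(sqrt(1 + 6)))*sqrt(C) = (26/(sqrt(7)))*sqrt(C) = (26*(sqrt(7)/7))*sqrt(C) = (26*sqrt(7)/7)*sqrt(C) = 26*sqrt(7)*sqrt(C)/7)
q - M(141) = 43223 - 26*sqrt(7)*sqrt(141)/7 = 43223 - 26*sqrt(987)/7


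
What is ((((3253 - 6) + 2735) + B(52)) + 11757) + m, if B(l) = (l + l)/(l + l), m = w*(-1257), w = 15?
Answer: -1115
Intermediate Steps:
m = -18855 (m = 15*(-1257) = -18855)
B(l) = 1 (B(l) = (2*l)/((2*l)) = (2*l)*(1/(2*l)) = 1)
((((3253 - 6) + 2735) + B(52)) + 11757) + m = ((((3253 - 6) + 2735) + 1) + 11757) - 18855 = (((3247 + 2735) + 1) + 11757) - 18855 = ((5982 + 1) + 11757) - 18855 = (5983 + 11757) - 18855 = 17740 - 18855 = -1115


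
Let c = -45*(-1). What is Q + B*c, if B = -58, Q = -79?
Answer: -2689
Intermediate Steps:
c = 45
Q + B*c = -79 - 58*45 = -79 - 2610 = -2689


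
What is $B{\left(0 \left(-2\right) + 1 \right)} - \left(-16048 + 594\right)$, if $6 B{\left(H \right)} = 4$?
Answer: $\frac{46364}{3} \approx 15455.0$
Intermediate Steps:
$B{\left(H \right)} = \frac{2}{3}$ ($B{\left(H \right)} = \frac{1}{6} \cdot 4 = \frac{2}{3}$)
$B{\left(0 \left(-2\right) + 1 \right)} - \left(-16048 + 594\right) = \frac{2}{3} - \left(-16048 + 594\right) = \frac{2}{3} - -15454 = \frac{2}{3} + 15454 = \frac{46364}{3}$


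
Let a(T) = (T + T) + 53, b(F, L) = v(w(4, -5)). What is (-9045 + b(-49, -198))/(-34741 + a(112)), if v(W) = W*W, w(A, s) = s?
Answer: 2255/8616 ≈ 0.26172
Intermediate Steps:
v(W) = W**2
b(F, L) = 25 (b(F, L) = (-5)**2 = 25)
a(T) = 53 + 2*T (a(T) = 2*T + 53 = 53 + 2*T)
(-9045 + b(-49, -198))/(-34741 + a(112)) = (-9045 + 25)/(-34741 + (53 + 2*112)) = -9020/(-34741 + (53 + 224)) = -9020/(-34741 + 277) = -9020/(-34464) = -9020*(-1/34464) = 2255/8616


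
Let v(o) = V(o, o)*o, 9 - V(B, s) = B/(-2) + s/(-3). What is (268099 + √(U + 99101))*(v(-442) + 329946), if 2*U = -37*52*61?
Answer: 393117317086/3 + 4398942*√499 ≈ 1.3114e+11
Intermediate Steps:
V(B, s) = 9 + B/2 + s/3 (V(B, s) = 9 - (B/(-2) + s/(-3)) = 9 - (B*(-½) + s*(-⅓)) = 9 - (-B/2 - s/3) = 9 + (B/2 + s/3) = 9 + B/2 + s/3)
U = -58682 (U = (-37*52*61)/2 = (-1924*61)/2 = (½)*(-117364) = -58682)
v(o) = o*(9 + 5*o/6) (v(o) = (9 + o/2 + o/3)*o = (9 + 5*o/6)*o = o*(9 + 5*o/6))
(268099 + √(U + 99101))*(v(-442) + 329946) = (268099 + √(-58682 + 99101))*((⅙)*(-442)*(54 + 5*(-442)) + 329946) = (268099 + √40419)*((⅙)*(-442)*(54 - 2210) + 329946) = (268099 + 9*√499)*((⅙)*(-442)*(-2156) + 329946) = (268099 + 9*√499)*(476476/3 + 329946) = (268099 + 9*√499)*(1466314/3) = 393117317086/3 + 4398942*√499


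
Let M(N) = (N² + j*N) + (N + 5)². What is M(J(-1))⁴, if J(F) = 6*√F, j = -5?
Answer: -6238919 - 7382760*I ≈ -6.2389e+6 - 7.3828e+6*I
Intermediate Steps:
M(N) = N² + (5 + N)² - 5*N (M(N) = (N² - 5*N) + (N + 5)² = (N² - 5*N) + (5 + N)² = N² + (5 + N)² - 5*N)
M(J(-1))⁴ = (25 + 2*(6*√(-1))² + 5*(6*√(-1)))⁴ = (25 + 2*(6*I)² + 5*(6*I))⁴ = (25 + 2*(-36) + 30*I)⁴ = (25 - 72 + 30*I)⁴ = (-47 + 30*I)⁴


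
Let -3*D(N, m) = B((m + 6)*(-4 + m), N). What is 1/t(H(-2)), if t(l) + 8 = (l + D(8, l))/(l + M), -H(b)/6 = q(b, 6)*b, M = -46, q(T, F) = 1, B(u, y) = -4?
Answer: -51/428 ≈ -0.11916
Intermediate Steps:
D(N, m) = 4/3 (D(N, m) = -⅓*(-4) = 4/3)
H(b) = -6*b
t(l) = -8 + (4/3 + l)/(-46 + l) (t(l) = -8 + (l + 4/3)/(l - 46) = -8 + (4/3 + l)/(-46 + l))
1/t(H(-2)) = 1/((1108 - (-126)*(-2))/(3*(-46 - 6*(-2)))) = 1/((1108 - 21*12)/(3*(-46 + 12))) = 1/((⅓)*(1108 - 252)/(-34)) = 1/((⅓)*(-1/34)*856) = 1/(-428/51) = -51/428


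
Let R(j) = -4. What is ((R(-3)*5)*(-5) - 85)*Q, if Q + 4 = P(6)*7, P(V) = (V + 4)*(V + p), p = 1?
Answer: 7290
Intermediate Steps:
P(V) = (1 + V)*(4 + V) (P(V) = (V + 4)*(V + 1) = (4 + V)*(1 + V) = (1 + V)*(4 + V))
Q = 486 (Q = -4 + (4 + 6**2 + 5*6)*7 = -4 + (4 + 36 + 30)*7 = -4 + 70*7 = -4 + 490 = 486)
((R(-3)*5)*(-5) - 85)*Q = (-4*5*(-5) - 85)*486 = (-20*(-5) - 85)*486 = (100 - 85)*486 = 15*486 = 7290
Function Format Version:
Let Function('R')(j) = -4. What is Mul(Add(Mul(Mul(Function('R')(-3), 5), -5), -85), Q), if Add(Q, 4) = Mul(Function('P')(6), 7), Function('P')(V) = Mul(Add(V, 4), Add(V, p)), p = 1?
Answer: 7290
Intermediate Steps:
Function('P')(V) = Mul(Add(1, V), Add(4, V)) (Function('P')(V) = Mul(Add(V, 4), Add(V, 1)) = Mul(Add(4, V), Add(1, V)) = Mul(Add(1, V), Add(4, V)))
Q = 486 (Q = Add(-4, Mul(Add(4, Pow(6, 2), Mul(5, 6)), 7)) = Add(-4, Mul(Add(4, 36, 30), 7)) = Add(-4, Mul(70, 7)) = Add(-4, 490) = 486)
Mul(Add(Mul(Mul(Function('R')(-3), 5), -5), -85), Q) = Mul(Add(Mul(Mul(-4, 5), -5), -85), 486) = Mul(Add(Mul(-20, -5), -85), 486) = Mul(Add(100, -85), 486) = Mul(15, 486) = 7290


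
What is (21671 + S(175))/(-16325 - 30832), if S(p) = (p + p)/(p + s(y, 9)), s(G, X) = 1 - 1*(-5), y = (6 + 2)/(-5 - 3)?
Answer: -3922801/8535417 ≈ -0.45959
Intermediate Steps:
y = -1 (y = 8/(-8) = 8*(-⅛) = -1)
s(G, X) = 6 (s(G, X) = 1 + 5 = 6)
S(p) = 2*p/(6 + p) (S(p) = (p + p)/(p + 6) = (2*p)/(6 + p) = 2*p/(6 + p))
(21671 + S(175))/(-16325 - 30832) = (21671 + 2*175/(6 + 175))/(-16325 - 30832) = (21671 + 2*175/181)/(-47157) = (21671 + 2*175*(1/181))*(-1/47157) = (21671 + 350/181)*(-1/47157) = (3922801/181)*(-1/47157) = -3922801/8535417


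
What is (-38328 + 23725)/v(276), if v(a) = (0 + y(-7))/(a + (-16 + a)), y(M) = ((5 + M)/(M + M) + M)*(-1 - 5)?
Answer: -6848807/36 ≈ -1.9024e+5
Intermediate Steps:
y(M) = -6*M - 3*(5 + M)/M (y(M) = ((5 + M)/((2*M)) + M)*(-6) = ((5 + M)*(1/(2*M)) + M)*(-6) = ((5 + M)/(2*M) + M)*(-6) = (M + (5 + M)/(2*M))*(-6) = -6*M - 3*(5 + M)/M)
v(a) = 288/(7*(-16 + 2*a)) (v(a) = (0 + (-3 - 15/(-7) - 6*(-7)))/(a + (-16 + a)) = (0 + (-3 - 15*(-⅐) + 42))/(-16 + 2*a) = (0 + (-3 + 15/7 + 42))/(-16 + 2*a) = (0 + 288/7)/(-16 + 2*a) = 288/(7*(-16 + 2*a)))
(-38328 + 23725)/v(276) = (-38328 + 23725)/((144/(7*(-8 + 276)))) = -14603/((144/7)/268) = -14603/((144/7)*(1/268)) = -14603/36/469 = -14603*469/36 = -6848807/36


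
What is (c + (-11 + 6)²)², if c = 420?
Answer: 198025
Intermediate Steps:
(c + (-11 + 6)²)² = (420 + (-11 + 6)²)² = (420 + (-5)²)² = (420 + 25)² = 445² = 198025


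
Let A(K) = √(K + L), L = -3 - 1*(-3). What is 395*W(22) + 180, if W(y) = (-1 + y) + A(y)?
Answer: 8475 + 395*√22 ≈ 10328.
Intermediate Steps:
L = 0 (L = -3 + 3 = 0)
A(K) = √K (A(K) = √(K + 0) = √K)
W(y) = -1 + y + √y (W(y) = (-1 + y) + √y = -1 + y + √y)
395*W(22) + 180 = 395*(-1 + 22 + √22) + 180 = 395*(21 + √22) + 180 = (8295 + 395*√22) + 180 = 8475 + 395*√22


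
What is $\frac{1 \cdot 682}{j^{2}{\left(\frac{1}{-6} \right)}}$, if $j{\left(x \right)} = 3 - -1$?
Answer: $\frac{341}{8} \approx 42.625$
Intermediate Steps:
$j{\left(x \right)} = 4$ ($j{\left(x \right)} = 3 + 1 = 4$)
$\frac{1 \cdot 682}{j^{2}{\left(\frac{1}{-6} \right)}} = \frac{1 \cdot 682}{4^{2}} = \frac{682}{16} = 682 \cdot \frac{1}{16} = \frac{341}{8}$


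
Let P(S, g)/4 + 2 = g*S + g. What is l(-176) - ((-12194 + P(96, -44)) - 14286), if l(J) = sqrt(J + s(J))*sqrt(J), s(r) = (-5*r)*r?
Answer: 43560 - 176*sqrt(881) ≈ 38336.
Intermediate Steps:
P(S, g) = -8 + 4*g + 4*S*g (P(S, g) = -8 + 4*(g*S + g) = -8 + 4*(S*g + g) = -8 + 4*(g + S*g) = -8 + (4*g + 4*S*g) = -8 + 4*g + 4*S*g)
s(r) = -5*r**2
l(J) = sqrt(J)*sqrt(J - 5*J**2) (l(J) = sqrt(J - 5*J**2)*sqrt(J) = sqrt(J)*sqrt(J - 5*J**2))
l(-176) - ((-12194 + P(96, -44)) - 14286) = sqrt(-176)*sqrt(-176*(1 - 5*(-176))) - ((-12194 + (-8 + 4*(-44) + 4*96*(-44))) - 14286) = (4*I*sqrt(11))*sqrt(-176*(1 + 880)) - ((-12194 + (-8 - 176 - 16896)) - 14286) = (4*I*sqrt(11))*sqrt(-176*881) - ((-12194 - 17080) - 14286) = (4*I*sqrt(11))*sqrt(-155056) - (-29274 - 14286) = (4*I*sqrt(11))*(4*I*sqrt(9691)) - 1*(-43560) = -176*sqrt(881) + 43560 = 43560 - 176*sqrt(881)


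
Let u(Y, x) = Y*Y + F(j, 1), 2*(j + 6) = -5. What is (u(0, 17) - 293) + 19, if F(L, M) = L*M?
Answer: -565/2 ≈ -282.50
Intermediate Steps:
j = -17/2 (j = -6 + (1/2)*(-5) = -6 - 5/2 = -17/2 ≈ -8.5000)
u(Y, x) = -17/2 + Y**2 (u(Y, x) = Y*Y - 17/2*1 = Y**2 - 17/2 = -17/2 + Y**2)
(u(0, 17) - 293) + 19 = ((-17/2 + 0**2) - 293) + 19 = ((-17/2 + 0) - 293) + 19 = (-17/2 - 293) + 19 = -603/2 + 19 = -565/2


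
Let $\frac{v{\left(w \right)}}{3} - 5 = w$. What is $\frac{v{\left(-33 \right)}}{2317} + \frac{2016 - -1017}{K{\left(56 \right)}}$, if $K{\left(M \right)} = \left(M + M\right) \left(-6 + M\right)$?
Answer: $\frac{936723}{1853600} \approx 0.50535$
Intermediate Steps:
$v{\left(w \right)} = 15 + 3 w$
$K{\left(M \right)} = 2 M \left(-6 + M\right)$
$\frac{v{\left(-33 \right)}}{2317} + \frac{2016 - -1017}{K{\left(56 \right)}} = \frac{15 + 3 \left(-33\right)}{2317} + \frac{2016 - -1017}{2 \cdot 56 \left(-6 + 56\right)} = \left(15 - 99\right) \frac{1}{2317} + \frac{2016 + 1017}{2 \cdot 56 \cdot 50} = \left(-84\right) \frac{1}{2317} + \frac{3033}{5600} = - \frac{12}{331} + 3033 \cdot \frac{1}{5600} = - \frac{12}{331} + \frac{3033}{5600} = \frac{936723}{1853600}$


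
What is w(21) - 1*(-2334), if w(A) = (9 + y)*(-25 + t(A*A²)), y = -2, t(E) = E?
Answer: 66986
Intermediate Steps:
w(A) = -175 + 7*A³ (w(A) = (9 - 2)*(-25 + A*A²) = 7*(-25 + A³) = -175 + 7*A³)
w(21) - 1*(-2334) = (-175 + 7*21³) - 1*(-2334) = (-175 + 7*9261) + 2334 = (-175 + 64827) + 2334 = 64652 + 2334 = 66986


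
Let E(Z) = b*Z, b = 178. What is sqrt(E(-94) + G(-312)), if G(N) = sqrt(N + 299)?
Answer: sqrt(-16732 + I*sqrt(13)) ≈ 0.014 + 129.35*I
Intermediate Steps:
G(N) = sqrt(299 + N)
E(Z) = 178*Z
sqrt(E(-94) + G(-312)) = sqrt(178*(-94) + sqrt(299 - 312)) = sqrt(-16732 + sqrt(-13)) = sqrt(-16732 + I*sqrt(13))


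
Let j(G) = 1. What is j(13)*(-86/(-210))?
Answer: 43/105 ≈ 0.40952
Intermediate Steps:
j(13)*(-86/(-210)) = 1*(-86/(-210)) = 1*(-86*(-1/210)) = 1*(43/105) = 43/105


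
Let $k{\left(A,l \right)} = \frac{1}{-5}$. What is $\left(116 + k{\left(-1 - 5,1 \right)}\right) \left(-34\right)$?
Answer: $- \frac{19686}{5} \approx -3937.2$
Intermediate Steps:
$k{\left(A,l \right)} = - \frac{1}{5}$
$\left(116 + k{\left(-1 - 5,1 \right)}\right) \left(-34\right) = \left(116 - \frac{1}{5}\right) \left(-34\right) = \frac{579}{5} \left(-34\right) = - \frac{19686}{5}$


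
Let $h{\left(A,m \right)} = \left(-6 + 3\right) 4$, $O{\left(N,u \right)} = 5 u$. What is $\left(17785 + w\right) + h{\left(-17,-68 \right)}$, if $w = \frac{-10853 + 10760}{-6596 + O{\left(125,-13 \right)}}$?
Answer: $\frac{118386046}{6661} \approx 17773.0$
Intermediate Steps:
$h{\left(A,m \right)} = -12$ ($h{\left(A,m \right)} = \left(-3\right) 4 = -12$)
$w = \frac{93}{6661}$ ($w = \frac{-10853 + 10760}{-6596 + 5 \left(-13\right)} = - \frac{93}{-6596 - 65} = - \frac{93}{-6661} = \left(-93\right) \left(- \frac{1}{6661}\right) = \frac{93}{6661} \approx 0.013962$)
$\left(17785 + w\right) + h{\left(-17,-68 \right)} = \left(17785 + \frac{93}{6661}\right) - 12 = \frac{118465978}{6661} - 12 = \frac{118386046}{6661}$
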